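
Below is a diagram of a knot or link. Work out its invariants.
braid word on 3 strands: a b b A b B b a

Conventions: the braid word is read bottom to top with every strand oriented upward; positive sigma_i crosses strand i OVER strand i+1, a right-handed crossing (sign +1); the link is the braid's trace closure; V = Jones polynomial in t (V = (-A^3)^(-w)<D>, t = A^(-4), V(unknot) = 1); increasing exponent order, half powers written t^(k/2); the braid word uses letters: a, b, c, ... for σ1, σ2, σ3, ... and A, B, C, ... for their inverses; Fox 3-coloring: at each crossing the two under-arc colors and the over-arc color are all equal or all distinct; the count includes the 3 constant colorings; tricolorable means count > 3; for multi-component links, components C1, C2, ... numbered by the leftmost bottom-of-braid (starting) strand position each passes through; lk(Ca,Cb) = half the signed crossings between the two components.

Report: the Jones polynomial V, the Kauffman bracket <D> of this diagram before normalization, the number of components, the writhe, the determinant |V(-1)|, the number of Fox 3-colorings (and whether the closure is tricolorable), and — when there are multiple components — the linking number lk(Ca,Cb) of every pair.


V = t - t^2 + 2t^3 - t^4 + t^5 - t^6
<D> = -A^-12 + A^-8 - A^-4 + 2 - A^4 + A^8 (w = +4)
1 component over 8 crossings, w = +4
3 Fox colorings among 3^8, |V(-1)| = 7: not tricolorable
why: the span of V is 5, forcing >= 5 crossings in any diagram


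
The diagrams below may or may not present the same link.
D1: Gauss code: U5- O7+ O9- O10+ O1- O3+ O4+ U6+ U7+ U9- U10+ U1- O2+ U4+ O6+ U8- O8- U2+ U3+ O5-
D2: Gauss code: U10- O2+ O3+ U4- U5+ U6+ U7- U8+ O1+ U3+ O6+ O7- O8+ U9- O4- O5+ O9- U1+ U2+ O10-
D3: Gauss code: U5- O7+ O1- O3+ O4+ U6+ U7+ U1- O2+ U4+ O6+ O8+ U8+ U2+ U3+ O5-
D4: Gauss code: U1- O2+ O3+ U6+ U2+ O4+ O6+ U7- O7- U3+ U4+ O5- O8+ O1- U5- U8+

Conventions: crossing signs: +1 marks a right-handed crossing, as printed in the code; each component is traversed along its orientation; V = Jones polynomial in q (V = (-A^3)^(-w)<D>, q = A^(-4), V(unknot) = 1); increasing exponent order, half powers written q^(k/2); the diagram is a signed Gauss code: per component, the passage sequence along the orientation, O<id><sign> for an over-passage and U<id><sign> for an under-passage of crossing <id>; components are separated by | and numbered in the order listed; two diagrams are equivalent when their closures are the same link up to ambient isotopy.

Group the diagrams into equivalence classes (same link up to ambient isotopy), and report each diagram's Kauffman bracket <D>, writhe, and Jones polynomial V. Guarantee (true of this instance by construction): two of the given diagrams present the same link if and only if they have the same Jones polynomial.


grouping into links: {D1, D2, D3, D4}
V(D1) = q + q^3 - q^4  (w +2, c 10, <D> = -A^-10 + A^-6 + A^2)
V(D2) = q + q^3 - q^4  (w +2, c 10, <D> = -A^-10 + A^-6 + A^2)
D3 (bracket -A^-4 + 1 + A^8; 8 crossings at w = +4): V = q + q^3 - q^4
V(D4) = q + q^3 - q^4  (w +2, c 8, <D> = -A^-10 + A^-6 + A^2)
why: all 4 diagrams share one V(q), hence one class


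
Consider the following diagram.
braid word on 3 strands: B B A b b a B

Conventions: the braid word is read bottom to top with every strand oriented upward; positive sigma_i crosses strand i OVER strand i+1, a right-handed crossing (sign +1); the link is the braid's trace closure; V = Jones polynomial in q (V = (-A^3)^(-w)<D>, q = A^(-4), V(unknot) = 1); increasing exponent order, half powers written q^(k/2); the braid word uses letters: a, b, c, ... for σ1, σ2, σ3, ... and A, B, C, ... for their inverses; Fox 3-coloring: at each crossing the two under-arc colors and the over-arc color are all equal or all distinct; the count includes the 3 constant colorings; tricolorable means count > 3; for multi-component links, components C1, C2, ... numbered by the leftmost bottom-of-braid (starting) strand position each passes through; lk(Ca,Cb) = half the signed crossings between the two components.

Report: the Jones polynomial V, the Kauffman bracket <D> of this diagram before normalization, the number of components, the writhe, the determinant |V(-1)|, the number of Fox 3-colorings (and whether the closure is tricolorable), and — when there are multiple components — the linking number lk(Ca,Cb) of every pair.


Jones polynomial: V(q) = q^(-7/2) - q^(-5/2) + q^(-3/2) - 2q^(-1/2) - q^(3/2)
<D> = A^-9 + 2A^-1 - A^3 + A^7 - A^11; writhe -1
components 2, writhe -1 (7 crossings)
linking number lk(C1,C2) = +1
3-colorings: 9 of 3^7, det 6 — tricolorable
note: span 5 respects span(V) <= c + mu - 1 = 8 for this 2-component diagram


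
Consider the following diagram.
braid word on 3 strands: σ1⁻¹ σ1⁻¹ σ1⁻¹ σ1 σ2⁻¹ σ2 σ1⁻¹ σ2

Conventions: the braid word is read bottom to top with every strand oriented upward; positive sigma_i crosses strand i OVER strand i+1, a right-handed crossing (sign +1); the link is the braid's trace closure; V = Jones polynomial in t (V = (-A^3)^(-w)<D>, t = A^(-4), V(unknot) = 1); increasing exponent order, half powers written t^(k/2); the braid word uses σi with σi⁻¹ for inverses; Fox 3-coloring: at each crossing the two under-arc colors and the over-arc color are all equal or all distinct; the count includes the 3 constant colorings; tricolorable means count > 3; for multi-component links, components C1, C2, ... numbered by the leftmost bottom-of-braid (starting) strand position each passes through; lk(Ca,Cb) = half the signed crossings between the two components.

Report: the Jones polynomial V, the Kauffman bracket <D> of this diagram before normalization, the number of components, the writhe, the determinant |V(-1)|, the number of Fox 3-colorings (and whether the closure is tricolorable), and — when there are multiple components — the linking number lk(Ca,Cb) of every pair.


V = -t^-4 + t^-3 + t^-1
<D> = A^-2 + A^6 - A^10 (w = -2)
1 component over 8 crossings, w = -2
9 Fox colorings among 3^8, |V(-1)| = 3: tricolorable
why: w = -2 (over 8 crossings) is diagram-only; (-A^3)^(2) removes it from V


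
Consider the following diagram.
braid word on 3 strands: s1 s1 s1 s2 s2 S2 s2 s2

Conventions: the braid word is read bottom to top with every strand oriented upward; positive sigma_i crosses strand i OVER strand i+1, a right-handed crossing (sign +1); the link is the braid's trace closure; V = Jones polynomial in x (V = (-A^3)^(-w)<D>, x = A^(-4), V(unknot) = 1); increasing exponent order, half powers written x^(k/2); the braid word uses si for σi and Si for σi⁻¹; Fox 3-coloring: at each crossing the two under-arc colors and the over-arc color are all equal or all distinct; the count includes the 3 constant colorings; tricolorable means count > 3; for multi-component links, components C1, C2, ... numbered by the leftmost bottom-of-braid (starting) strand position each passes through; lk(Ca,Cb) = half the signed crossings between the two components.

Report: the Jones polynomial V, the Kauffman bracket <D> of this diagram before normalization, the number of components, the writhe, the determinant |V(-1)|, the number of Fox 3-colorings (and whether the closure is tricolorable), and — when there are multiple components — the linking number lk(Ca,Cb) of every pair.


V = x^2 + 2x^4 - 2x^5 + x^6 - 2x^7 + x^8
<D> = A^-14 - 2A^-10 + A^-6 - 2A^-2 + 2A^2 + A^10 (w = +6)
1 component over 8 crossings, w = +6
27 Fox colorings among 3^8, |V(-1)| = 9: tricolorable
why: |V(-1)| = 9: so tricolorable, since 3 divides 9


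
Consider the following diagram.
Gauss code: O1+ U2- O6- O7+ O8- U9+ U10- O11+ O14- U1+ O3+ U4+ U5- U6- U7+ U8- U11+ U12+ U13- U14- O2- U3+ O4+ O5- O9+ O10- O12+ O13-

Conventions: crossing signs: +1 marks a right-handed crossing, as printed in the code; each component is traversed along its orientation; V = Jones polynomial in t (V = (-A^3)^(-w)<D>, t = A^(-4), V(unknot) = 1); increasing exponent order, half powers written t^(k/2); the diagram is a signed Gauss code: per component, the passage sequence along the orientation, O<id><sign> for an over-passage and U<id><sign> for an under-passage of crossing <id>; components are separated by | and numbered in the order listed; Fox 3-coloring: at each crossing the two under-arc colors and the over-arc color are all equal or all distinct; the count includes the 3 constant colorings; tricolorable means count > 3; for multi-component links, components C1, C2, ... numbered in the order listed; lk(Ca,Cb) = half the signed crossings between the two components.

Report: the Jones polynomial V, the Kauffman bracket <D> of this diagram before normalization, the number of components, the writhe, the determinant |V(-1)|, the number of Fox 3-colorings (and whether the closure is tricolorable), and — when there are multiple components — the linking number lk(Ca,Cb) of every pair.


Jones polynomial: V(t) = t^-2 - t^-1 + 1 - t + t^2
<D> = A^-8 - A^-4 + 1 - A^4 + A^8; writhe 0
components 1, writhe 0 (14 crossings)
3-colorings: 3 of 3^14, det 5 — not tricolorable
note: w = 0 (over 14 crossings) is diagram-only; (-A^3)^(0) removes it from V


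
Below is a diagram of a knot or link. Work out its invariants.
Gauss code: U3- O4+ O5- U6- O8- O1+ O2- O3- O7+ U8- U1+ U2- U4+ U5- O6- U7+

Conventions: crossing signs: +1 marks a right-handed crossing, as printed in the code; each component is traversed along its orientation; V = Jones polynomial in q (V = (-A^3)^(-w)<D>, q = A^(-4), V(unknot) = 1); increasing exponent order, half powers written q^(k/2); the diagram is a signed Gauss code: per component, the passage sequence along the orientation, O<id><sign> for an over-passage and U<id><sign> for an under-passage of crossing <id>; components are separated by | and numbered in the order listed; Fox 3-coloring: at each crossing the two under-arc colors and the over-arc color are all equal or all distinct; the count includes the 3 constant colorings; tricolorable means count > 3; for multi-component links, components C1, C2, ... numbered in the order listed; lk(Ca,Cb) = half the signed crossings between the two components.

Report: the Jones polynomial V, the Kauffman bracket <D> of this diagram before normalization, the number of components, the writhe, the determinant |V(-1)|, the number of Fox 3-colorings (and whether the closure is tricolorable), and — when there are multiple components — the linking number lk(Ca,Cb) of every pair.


V(q) = 1
bracket: A^-6, w = -2
1 component, writhe -2, over 8 crossings
det 1, colorings 3 of 3^8 — not tricolorable
observation: |V(-1)| = 1: so not tricolorable, since 3 does not divide 1


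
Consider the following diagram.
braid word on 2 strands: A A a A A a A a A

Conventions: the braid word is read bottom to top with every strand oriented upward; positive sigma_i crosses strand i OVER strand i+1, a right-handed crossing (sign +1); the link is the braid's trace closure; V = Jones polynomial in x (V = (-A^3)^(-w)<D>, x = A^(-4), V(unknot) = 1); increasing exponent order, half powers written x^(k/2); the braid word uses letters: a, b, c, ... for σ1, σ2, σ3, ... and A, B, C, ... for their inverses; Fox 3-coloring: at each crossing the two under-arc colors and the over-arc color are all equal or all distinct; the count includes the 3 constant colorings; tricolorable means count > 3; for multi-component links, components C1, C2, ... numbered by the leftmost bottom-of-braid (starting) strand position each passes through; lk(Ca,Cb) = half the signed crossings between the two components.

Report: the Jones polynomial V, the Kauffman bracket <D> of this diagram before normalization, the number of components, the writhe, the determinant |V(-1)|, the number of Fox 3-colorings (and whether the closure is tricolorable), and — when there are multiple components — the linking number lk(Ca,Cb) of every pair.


V(x) = -x^-4 + x^-3 + x^-1
bracket: -A^-5 - A^3 + A^7, w = -3
1 component, writhe -3, over 9 crossings
det 3, colorings 9 of 3^9 — tricolorable
observation: a (2,3) torus form — a single generator 3 times


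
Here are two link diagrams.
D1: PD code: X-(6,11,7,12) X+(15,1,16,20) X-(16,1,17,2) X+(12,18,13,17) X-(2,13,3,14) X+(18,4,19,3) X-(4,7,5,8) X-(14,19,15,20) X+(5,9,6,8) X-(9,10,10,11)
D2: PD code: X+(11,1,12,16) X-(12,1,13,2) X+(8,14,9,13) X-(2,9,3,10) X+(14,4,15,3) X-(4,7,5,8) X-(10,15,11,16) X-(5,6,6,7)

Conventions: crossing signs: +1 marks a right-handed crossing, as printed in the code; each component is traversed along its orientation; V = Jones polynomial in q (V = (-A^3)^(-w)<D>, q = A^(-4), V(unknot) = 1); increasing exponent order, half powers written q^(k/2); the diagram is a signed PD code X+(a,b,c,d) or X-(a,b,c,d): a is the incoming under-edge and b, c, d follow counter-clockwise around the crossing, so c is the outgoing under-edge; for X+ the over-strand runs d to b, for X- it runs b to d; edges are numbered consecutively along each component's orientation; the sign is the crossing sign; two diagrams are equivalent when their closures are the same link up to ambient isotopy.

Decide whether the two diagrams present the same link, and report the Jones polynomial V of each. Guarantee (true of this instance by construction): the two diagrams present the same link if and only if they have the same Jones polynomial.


same link: yes
V(D1) = q^-2 - q^-1 + 1 - q + q^2  [10 crossings, <D> = A^-14 - A^-10 + A^-6 - A^-2 + A^2, w = -2]
D2 (bracket A^-14 - A^-10 + A^-6 - A^-2 + A^2; 8 crossings at w = -2): V = q^-2 - q^-1 + 1 - q + q^2
note: from 10 to 8 crossings by R-moves: one link, two diagrams


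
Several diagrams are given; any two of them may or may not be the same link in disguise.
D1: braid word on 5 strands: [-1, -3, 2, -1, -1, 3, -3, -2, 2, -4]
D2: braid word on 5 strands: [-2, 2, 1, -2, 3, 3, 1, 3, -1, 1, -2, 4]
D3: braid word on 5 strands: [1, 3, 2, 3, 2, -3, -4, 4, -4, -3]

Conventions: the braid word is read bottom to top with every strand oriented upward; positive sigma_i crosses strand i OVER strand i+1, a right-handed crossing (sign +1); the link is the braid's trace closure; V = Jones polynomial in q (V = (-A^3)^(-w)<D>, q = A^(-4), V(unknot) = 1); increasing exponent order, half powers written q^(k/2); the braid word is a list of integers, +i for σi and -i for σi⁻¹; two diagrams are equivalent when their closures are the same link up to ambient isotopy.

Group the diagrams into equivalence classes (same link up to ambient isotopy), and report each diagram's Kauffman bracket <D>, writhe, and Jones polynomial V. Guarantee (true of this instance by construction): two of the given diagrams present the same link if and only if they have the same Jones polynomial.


classes: {D1} | {D2} | {D3}
V(D1) = -q^-4 + q^-3 + q^-1  [10 crossings, <D> = A^-8 + 1 - A^4, w = -4]
D2 (bracket -A^-12 + 2A^-8 - 2A^-4 + 3 - 3A^4 + 2A^8 - A^12 + A^16; 12 crossings at w = +4): V = q^-1 - 1 + 2q - 3q^2 + 3q^3 - 2q^4 + 2q^5 - q^6
V(D3) = 1  (w +2, c 10, <D> = A^6)
insight: 3 values of V(q) split the 3 diagrams


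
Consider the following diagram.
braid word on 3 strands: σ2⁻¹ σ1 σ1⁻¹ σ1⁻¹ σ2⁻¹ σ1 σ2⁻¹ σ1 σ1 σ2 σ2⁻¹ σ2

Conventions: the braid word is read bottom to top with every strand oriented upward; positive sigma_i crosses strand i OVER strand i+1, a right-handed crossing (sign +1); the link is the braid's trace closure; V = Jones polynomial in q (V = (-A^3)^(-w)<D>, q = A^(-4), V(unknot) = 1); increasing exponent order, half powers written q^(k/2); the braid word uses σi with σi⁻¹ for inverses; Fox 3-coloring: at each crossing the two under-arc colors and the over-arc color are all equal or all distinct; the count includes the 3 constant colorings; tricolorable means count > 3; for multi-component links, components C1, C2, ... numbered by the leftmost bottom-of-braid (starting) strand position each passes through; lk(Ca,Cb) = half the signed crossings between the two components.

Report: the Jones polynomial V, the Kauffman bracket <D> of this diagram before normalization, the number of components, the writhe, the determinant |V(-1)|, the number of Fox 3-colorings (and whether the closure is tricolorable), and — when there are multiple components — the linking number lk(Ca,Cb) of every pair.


Jones polynomial: V(q) = q^-2 - q^-1 + 1 - q + q^2
<D> = A^-8 - A^-4 + 1 - A^4 + A^8; writhe 0
components 1, writhe 0 (12 crossings)
3-colorings: 3 of 3^12, det 5 — not tricolorable
note: palindromic: swapping q for 1/q fixes V


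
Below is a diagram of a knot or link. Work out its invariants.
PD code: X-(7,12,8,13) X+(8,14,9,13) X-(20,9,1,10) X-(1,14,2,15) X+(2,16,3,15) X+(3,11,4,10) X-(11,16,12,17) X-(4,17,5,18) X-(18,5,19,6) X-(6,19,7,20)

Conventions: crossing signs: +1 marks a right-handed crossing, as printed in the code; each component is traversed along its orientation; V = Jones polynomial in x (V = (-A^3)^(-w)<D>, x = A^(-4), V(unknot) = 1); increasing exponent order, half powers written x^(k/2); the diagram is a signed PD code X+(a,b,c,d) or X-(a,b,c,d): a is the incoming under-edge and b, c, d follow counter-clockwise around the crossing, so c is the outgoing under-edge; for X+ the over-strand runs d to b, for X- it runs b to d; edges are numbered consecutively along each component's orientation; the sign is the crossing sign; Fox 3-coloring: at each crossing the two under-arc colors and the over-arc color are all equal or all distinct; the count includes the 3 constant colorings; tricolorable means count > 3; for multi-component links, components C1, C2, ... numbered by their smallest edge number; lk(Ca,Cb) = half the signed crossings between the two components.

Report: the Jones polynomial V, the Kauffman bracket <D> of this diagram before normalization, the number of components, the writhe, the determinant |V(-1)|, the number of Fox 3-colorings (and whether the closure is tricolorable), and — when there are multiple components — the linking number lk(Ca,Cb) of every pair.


Jones polynomial: V(x) = -x^-4 + x^-3 + x^-1
<D> = A^-8 + 1 - A^4; writhe -4
components 1, writhe -4 (10 crossings)
3-colorings: 9 of 3^10, det 3 — tricolorable
note: |V(-1)| = 3: so tricolorable, since 3 divides 3


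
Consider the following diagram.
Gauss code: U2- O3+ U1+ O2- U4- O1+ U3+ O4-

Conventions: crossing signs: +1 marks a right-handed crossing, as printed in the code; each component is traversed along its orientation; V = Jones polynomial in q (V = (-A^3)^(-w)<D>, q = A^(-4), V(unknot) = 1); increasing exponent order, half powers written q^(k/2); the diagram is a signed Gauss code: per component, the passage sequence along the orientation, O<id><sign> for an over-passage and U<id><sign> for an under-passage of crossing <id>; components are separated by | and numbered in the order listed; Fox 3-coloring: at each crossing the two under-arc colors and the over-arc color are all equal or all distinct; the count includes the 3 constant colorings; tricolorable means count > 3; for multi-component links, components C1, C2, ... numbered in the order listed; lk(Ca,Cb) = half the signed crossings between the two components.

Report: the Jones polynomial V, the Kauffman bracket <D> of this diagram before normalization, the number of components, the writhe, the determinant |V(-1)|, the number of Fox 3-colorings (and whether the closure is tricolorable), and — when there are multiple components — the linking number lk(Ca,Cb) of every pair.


V(q) = q^-2 - q^-1 + 1 - q + q^2
bracket: A^-8 - A^-4 + 1 - A^4 + A^8, w = 0
1 component, writhe 0, over 4 crossings
det 5, colorings 3 of 3^4 — not tricolorable
observation: det 5 = |V(-1)|; not divisible by 3, so not tricolorable


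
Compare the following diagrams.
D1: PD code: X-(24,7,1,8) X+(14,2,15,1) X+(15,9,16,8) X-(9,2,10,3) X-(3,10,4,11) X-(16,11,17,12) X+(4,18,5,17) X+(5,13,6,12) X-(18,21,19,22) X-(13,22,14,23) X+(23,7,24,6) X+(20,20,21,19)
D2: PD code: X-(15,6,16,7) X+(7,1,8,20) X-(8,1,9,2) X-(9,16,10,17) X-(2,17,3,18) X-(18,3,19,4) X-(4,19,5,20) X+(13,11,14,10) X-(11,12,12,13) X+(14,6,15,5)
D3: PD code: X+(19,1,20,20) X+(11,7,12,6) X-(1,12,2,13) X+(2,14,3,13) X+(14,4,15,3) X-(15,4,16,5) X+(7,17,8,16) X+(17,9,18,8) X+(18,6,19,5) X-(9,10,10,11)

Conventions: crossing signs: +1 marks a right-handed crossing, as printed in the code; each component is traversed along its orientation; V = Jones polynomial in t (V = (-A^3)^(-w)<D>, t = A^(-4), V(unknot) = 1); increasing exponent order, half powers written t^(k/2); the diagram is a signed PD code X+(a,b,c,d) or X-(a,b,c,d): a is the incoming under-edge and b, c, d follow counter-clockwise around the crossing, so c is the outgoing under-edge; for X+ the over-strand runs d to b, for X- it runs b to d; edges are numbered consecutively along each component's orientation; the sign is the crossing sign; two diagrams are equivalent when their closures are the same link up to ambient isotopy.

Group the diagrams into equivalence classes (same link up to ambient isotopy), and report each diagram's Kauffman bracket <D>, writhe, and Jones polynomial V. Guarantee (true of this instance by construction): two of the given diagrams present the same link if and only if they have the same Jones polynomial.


grouping into links: {D1} | {D2} | {D3}
V(D1) = t^-2 - t^-1 + 1 - t + t^2  (w 0, c 12, <D> = A^-8 - A^-4 + 1 - A^4 + A^8)
D2 (bracket A^-8 + 1 - A^4; 10 crossings at w = -4): V = -t^-4 + t^-3 + t^-1
V(D3) = t + t^3 - t^4  [10 crossings, <D> = -A^-4 + 1 + A^8, w = +4]
why: V(t) takes 3 values over 3 diagrams, fixing the grouping


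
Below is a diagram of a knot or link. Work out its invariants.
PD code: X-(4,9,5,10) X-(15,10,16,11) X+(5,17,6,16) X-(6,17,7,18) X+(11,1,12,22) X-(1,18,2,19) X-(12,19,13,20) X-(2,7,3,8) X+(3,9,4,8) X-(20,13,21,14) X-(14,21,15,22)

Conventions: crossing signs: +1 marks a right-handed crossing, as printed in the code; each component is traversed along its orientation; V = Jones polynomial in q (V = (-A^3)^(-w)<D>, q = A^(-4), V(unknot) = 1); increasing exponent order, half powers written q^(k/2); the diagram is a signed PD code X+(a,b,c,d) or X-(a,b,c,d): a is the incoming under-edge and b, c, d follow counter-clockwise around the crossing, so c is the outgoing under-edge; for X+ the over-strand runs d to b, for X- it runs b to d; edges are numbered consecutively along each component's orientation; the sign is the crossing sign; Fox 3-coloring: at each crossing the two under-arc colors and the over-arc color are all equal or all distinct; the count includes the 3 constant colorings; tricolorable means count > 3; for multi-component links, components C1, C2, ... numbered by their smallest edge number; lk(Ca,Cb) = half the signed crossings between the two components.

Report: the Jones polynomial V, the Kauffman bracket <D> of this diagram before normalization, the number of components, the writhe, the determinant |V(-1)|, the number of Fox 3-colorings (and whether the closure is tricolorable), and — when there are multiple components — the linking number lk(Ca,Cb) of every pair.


V(q) = -q^-6 + q^-5 - q^-4 + 2q^-3 - q^-2 + q^-1
bracket: -A^-11 + A^-7 - 2A^-3 + A - A^5 + A^9, w = -5
1 component, writhe -5, over 11 crossings
det 7, colorings 3 of 3^11 — not tricolorable
observation: w = -5 (over 11 crossings) is diagram-only; (-A^3)^(5) removes it from V


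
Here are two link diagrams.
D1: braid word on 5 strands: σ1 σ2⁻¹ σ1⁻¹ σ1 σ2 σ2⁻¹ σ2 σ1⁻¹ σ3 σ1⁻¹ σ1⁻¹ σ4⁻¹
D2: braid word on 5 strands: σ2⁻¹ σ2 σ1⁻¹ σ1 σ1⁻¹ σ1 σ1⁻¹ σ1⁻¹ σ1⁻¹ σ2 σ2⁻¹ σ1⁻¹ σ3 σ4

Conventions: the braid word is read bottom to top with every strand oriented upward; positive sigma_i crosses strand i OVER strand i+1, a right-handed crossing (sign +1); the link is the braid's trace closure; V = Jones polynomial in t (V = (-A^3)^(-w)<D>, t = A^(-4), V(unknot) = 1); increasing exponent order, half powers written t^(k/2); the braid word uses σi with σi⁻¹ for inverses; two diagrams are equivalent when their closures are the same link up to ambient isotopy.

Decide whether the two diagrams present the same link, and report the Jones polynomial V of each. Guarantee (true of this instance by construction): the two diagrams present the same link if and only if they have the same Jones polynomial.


equivalent: no
D1 (bracket A^-6 + A^-2 + A^2 + A^6; 12 crossings at w = -2): V = t^-3 + t^-2 + t^-1 + 1
D2 (bracket A^-2 + A^2 + A^6 + A^18; 14 crossings at w = -2): V = t^-6 + t^-3 + t^-2 + t^-1
key observation: 2 values of V(t) split the 2 diagrams


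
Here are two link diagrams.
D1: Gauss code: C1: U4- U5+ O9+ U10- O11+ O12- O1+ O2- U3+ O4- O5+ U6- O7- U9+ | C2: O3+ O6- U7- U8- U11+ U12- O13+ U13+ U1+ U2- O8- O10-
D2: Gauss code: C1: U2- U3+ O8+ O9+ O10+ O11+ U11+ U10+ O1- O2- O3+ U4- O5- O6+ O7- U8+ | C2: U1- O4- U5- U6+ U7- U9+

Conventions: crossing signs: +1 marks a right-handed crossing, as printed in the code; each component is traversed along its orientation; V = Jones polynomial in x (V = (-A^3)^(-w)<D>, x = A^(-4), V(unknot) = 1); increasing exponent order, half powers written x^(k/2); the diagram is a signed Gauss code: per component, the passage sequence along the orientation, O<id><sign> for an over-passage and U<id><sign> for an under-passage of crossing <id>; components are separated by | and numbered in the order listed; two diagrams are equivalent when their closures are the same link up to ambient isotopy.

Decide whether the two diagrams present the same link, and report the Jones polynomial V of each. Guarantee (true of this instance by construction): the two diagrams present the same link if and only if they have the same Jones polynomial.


equivalent: yes
D1 (bracket A^-1 + A^7; 13 crossings at w = -1): V = -x^(-5/2) - x^(-1/2)
V(D2) = -x^(-5/2) - x^(-1/2)  [11 crossings, <D> = A^5 + A^13, w = +1]
observation: one V(x) for all 2 diagrams — one class (guaranteed)


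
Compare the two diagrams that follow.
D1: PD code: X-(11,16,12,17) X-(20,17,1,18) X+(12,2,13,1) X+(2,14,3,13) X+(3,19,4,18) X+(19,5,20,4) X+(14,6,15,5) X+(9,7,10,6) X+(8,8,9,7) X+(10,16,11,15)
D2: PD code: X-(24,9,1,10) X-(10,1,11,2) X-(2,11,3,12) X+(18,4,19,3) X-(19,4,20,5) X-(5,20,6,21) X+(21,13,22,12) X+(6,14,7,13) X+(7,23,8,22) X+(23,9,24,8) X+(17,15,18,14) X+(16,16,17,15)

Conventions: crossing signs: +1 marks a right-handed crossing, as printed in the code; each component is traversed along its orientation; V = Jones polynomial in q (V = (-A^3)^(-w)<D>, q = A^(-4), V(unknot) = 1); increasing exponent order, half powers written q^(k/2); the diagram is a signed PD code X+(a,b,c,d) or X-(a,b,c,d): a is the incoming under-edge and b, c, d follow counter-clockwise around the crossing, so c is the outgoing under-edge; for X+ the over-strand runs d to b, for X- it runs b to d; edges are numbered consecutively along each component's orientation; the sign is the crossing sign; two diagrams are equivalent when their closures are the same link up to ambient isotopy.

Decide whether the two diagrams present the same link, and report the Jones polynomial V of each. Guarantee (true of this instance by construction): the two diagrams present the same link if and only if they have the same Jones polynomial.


equivalent: no
D1 (bracket -A^-6 + A^-2 - A^2 + 2A^6 - A^10 + A^14; 10 crossings at w = +6): V = q - q^2 + 2q^3 - q^4 + q^5 - q^6
V(D2) = 1  (w +2, c 12, <D> = A^6)
key observation: 2 values of V(q) split the 2 diagrams


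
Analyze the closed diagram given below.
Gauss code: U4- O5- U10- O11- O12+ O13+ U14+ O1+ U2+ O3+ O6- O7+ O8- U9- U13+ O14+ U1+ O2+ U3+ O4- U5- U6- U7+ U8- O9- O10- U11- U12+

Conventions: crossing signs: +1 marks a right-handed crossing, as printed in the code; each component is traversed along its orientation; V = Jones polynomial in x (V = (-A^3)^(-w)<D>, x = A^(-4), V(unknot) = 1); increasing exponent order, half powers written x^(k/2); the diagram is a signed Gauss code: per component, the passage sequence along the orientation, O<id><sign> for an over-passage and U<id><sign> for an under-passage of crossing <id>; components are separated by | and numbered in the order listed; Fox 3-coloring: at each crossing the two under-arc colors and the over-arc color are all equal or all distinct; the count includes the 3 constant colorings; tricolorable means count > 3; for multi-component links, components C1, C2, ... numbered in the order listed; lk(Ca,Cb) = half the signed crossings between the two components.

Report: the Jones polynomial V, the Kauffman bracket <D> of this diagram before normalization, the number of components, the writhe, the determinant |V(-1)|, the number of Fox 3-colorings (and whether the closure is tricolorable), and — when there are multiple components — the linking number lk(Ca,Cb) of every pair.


V(x) = -x^-4 + x^-3 - x^-2 + 2x^-1 - 1 + 2x - x^2 + x^3 - x^4
bracket: -A^-16 + A^-12 - A^-8 + 2A^-4 - 1 + 2A^4 - A^8 + A^12 - A^16, w = 0
1 component, writhe 0, over 14 crossings
det 11, colorings 3 of 3^14 — not tricolorable
observation: |V(-1)| = 11: so not tricolorable, since 3 does not divide 11


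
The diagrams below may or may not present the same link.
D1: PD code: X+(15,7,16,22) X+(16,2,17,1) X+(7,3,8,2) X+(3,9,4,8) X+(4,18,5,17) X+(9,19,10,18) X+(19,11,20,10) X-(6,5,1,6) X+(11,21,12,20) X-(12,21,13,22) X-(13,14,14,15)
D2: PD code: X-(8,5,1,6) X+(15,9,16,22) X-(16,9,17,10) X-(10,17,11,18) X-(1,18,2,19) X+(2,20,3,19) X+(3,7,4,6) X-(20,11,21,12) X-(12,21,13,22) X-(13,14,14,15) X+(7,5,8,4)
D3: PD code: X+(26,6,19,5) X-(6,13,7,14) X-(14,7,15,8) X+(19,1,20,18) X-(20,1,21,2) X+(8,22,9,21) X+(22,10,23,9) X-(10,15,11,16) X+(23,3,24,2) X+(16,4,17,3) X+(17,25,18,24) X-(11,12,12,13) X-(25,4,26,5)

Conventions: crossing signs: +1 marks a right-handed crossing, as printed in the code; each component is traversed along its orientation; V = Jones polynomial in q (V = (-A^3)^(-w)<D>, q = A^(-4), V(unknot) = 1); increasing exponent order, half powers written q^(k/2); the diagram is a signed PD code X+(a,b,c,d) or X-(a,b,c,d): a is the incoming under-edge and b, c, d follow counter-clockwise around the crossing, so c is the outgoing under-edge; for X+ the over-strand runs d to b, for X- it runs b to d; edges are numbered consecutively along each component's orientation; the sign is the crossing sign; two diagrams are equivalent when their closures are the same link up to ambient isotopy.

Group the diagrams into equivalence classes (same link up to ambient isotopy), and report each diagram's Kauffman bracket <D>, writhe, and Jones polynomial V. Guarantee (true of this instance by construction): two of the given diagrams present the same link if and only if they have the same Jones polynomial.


grouping into links: {D1} | {D2} | {D3}
V(D1) = -q^(5/2) - q^(9/2) - q^(13/2) + q^(15/2)  (w +5, c 11, <D> = -A^-15 + A^-11 + A^-3 + A^5)
D2 (bracket A^-7 + A^-3 + A - A^9; 11 crossings at w = -3): V = q^(-9/2) - q^(-5/2) - q^(-3/2) - q^(-1/2)
V(D3) = q^(-5/2) - 2q^(-3/2) + 3q^(-1/2) - 4q^(1/2) + 3q^(3/2) - 4q^(5/2) + 2q^(7/2) - q^(9/2)  [13 crossings, <D> = A^-15 - 2A^-11 + 4A^-7 - 3A^-3 + 4A - 3A^5 + 2A^9 - A^13, w = +1]
why: 3 values of V(q) split the 3 diagrams


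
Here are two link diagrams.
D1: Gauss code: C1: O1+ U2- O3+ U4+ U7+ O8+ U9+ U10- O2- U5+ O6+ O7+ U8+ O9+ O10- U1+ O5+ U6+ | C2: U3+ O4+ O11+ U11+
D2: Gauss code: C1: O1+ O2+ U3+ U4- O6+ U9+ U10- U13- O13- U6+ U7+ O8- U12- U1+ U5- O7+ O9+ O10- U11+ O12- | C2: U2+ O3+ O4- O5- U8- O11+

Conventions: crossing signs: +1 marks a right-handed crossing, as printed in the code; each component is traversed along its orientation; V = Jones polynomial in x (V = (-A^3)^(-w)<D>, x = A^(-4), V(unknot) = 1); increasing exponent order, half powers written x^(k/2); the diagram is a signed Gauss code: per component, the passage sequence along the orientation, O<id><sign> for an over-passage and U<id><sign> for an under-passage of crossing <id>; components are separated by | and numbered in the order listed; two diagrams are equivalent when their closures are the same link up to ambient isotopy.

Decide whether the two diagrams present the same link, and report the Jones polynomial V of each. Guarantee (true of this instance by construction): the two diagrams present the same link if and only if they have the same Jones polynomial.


same link: no
V(D1) = -x^(3/2) + x^(5/2) - 3x^(7/2) + 2x^(9/2) - 3x^(11/2) + 2x^(13/2) - x^(15/2) + x^(17/2)  [11 crossings, <D> = -A^-13 + A^-9 - 2A^-5 + 3A^-1 - 2A^3 + 3A^7 - A^11 + A^15, w = +7]
V(D2) = -x^(-3/2) + x^(-1/2) - 2x^(1/2) + x^(3/2) - 2x^(5/2) + x^(7/2)  (w +1, c 13, <D> = -A^-11 + 2A^-7 - A^-3 + 2A - A^5 + A^9)
note: 2 values of V(x) split the 2 diagrams


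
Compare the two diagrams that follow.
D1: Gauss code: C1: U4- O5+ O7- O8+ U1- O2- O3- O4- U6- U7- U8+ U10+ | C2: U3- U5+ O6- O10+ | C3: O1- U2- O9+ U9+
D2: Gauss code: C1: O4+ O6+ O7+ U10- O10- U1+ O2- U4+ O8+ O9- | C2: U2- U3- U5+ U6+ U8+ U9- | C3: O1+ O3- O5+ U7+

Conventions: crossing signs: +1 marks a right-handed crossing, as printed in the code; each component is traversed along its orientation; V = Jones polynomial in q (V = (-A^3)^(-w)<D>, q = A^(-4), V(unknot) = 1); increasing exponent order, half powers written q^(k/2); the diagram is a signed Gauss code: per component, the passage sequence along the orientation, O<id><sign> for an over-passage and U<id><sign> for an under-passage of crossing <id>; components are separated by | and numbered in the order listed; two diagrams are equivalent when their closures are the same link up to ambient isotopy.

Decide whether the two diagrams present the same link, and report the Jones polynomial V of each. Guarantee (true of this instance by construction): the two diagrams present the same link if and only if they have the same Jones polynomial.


equivalent: no
D1 (bracket A^-6 + A^-2 + A^2 + A^6; 10 crossings at w = -2): V = q^-3 + q^-2 + q^-1 + 1
V(D2) = 1 + q + q^2 + q^3  [10 crossings, <D> = A^-6 + A^-2 + A^2 + A^6, w = +2]
observation: 2 classes among 2 diagrams; unequal V(q) rules out equality


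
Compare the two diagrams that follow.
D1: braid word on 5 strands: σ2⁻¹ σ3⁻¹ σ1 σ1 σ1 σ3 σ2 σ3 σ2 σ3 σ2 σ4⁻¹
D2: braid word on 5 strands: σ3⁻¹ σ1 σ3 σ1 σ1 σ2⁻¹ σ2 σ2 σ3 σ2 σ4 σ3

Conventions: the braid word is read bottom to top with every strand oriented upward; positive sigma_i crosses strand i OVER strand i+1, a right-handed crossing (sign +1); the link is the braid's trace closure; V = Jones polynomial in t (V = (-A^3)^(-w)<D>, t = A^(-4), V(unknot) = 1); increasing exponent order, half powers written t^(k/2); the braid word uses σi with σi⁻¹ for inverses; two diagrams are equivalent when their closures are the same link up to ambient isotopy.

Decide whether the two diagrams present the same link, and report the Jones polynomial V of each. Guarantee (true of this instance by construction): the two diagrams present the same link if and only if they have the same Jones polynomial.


same link: yes
V(D1) = t^2 + 2t^4 - 2t^5 + t^6 - 2t^7 + t^8  [12 crossings, <D> = A^-14 - 2A^-10 + A^-6 - 2A^-2 + 2A^2 + A^10, w = +6]
V(D2) = t^2 + 2t^4 - 2t^5 + t^6 - 2t^7 + t^8  (w +8, c 12, <D> = A^-8 - 2A^-4 + 1 - 2A^4 + 2A^8 + A^16)
note: all 2 diagrams share one V(t), hence one class


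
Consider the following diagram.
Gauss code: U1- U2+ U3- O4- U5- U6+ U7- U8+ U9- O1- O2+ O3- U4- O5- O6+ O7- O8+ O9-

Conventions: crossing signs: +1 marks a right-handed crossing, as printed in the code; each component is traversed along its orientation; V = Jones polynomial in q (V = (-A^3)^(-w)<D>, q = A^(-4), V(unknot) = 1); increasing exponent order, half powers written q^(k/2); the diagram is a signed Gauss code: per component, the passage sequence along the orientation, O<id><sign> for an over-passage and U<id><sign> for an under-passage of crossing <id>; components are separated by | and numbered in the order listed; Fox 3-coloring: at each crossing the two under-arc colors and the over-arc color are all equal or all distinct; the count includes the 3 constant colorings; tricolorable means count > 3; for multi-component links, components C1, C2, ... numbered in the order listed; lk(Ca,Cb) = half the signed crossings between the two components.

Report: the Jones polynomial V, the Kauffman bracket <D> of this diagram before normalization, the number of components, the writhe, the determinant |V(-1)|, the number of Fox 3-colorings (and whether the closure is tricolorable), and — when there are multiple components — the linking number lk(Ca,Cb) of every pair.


Jones polynomial: V(q) = -q^-4 + q^-3 + q^-1
<D> = -A^-5 - A^3 + A^7; writhe -3
components 1, writhe -3 (9 crossings)
3-colorings: 9 of 3^9, det 3 — tricolorable
note: the span of V is 3, forcing >= 3 crossings in any diagram


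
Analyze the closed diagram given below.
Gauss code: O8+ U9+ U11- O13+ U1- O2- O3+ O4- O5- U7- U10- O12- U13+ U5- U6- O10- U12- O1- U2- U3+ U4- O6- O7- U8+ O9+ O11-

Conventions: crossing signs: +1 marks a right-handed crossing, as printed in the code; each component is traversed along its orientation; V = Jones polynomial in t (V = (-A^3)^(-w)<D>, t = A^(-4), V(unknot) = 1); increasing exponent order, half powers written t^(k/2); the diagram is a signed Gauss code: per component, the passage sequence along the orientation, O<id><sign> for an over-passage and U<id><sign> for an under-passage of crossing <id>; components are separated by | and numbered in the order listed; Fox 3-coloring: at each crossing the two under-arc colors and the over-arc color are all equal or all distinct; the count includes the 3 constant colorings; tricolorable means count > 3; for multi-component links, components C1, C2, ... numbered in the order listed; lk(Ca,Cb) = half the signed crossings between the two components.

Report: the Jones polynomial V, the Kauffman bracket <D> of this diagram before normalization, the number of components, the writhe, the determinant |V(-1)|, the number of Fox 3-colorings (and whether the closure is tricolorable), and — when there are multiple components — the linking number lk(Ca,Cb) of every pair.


Jones polynomial: V(t) = t^-8 - 2t^-7 + t^-6 - 2t^-5 + 2t^-4 + t^-2
<D> = -A^-7 - 2A + 2A^5 - A^9 + 2A^13 - A^17; writhe -5
components 1, writhe -5 (13 crossings)
3-colorings: 27 of 3^13, det 9 — tricolorable
note: |V(-1)| = 9: so tricolorable, since 3 divides 9


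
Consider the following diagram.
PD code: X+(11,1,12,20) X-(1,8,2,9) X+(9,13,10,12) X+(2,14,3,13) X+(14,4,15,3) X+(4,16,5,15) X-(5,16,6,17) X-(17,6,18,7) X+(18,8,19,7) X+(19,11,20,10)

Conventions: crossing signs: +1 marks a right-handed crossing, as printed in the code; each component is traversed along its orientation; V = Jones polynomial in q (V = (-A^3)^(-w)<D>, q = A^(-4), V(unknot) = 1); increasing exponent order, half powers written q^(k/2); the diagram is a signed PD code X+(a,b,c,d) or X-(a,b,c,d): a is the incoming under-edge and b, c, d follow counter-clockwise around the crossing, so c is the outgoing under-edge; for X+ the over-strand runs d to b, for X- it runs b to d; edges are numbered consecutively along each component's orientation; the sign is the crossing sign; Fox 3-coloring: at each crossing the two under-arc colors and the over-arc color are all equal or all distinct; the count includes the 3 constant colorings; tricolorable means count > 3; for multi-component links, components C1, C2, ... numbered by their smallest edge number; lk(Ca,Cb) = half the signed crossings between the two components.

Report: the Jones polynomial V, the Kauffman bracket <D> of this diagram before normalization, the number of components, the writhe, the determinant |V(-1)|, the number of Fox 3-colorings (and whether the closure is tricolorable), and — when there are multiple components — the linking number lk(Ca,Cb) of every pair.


Jones polynomial: V(q) = q - q^2 + 2q^3 - q^4 + q^5 - q^6
<D> = -A^-12 + A^-8 - A^-4 + 2 - A^4 + A^8; writhe +4
components 1, writhe +4 (10 crossings)
3-colorings: 3 of 3^10, det 7 — not tricolorable
note: |V(-1)| = 7: so not tricolorable, since 3 does not divide 7


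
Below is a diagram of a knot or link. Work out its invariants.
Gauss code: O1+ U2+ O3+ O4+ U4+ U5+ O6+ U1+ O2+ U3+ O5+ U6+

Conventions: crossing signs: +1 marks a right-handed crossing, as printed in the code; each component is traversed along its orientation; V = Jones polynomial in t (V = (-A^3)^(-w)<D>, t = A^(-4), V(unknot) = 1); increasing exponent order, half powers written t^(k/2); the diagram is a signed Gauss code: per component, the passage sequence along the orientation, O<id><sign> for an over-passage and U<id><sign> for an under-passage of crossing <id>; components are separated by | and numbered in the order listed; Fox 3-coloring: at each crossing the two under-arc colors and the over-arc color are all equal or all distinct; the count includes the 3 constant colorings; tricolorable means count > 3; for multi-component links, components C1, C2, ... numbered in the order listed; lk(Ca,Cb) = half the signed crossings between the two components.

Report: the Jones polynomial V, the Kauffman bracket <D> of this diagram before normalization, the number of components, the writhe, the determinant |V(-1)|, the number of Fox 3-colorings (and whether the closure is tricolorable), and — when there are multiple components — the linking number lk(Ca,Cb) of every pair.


V = t^2 + t^4 - t^5 + t^6 - t^7
<D> = -A^-10 + A^-6 - A^-2 + A^2 + A^10 (w = +6)
1 component over 6 crossings, w = +6
3 Fox colorings among 3^6, |V(-1)| = 5: not tricolorable
why: w = +6 shifts under R1 moves; the (-A^3)^(-6) factor cancels that in V
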